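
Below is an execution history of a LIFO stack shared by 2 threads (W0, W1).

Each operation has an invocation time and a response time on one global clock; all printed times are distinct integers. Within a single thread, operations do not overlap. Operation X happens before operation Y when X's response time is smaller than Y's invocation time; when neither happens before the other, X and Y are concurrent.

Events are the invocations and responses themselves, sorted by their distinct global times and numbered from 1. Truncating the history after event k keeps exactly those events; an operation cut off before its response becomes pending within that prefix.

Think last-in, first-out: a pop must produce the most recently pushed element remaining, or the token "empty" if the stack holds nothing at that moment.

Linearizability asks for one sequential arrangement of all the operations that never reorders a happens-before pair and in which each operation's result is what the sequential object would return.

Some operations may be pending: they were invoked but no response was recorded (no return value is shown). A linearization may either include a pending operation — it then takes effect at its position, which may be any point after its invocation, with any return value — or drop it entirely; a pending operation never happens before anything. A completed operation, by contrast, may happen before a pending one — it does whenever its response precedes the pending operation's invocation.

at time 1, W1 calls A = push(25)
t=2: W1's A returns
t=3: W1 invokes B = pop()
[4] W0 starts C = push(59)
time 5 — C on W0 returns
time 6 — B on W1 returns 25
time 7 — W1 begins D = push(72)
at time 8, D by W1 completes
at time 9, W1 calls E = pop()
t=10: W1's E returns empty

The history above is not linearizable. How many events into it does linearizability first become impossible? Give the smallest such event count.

one valid order for events 1..9 is A, B, C, D:
1. A push(25), leaving stack <25>
2. B pop() → 25, leaving stack <>
3. C push(59), leaving stack <59>
4. D push(72), leaving stack <59,72>
at event 10 (E's time-10 response) nothing linearizes any more
e.g. A, B, C, D, E: illegal at step 5, since E pop() → empty cannot apply there
e.g. A, C, B, D, E: illegal at step 3, since B pop() → 25 cannot apply there

10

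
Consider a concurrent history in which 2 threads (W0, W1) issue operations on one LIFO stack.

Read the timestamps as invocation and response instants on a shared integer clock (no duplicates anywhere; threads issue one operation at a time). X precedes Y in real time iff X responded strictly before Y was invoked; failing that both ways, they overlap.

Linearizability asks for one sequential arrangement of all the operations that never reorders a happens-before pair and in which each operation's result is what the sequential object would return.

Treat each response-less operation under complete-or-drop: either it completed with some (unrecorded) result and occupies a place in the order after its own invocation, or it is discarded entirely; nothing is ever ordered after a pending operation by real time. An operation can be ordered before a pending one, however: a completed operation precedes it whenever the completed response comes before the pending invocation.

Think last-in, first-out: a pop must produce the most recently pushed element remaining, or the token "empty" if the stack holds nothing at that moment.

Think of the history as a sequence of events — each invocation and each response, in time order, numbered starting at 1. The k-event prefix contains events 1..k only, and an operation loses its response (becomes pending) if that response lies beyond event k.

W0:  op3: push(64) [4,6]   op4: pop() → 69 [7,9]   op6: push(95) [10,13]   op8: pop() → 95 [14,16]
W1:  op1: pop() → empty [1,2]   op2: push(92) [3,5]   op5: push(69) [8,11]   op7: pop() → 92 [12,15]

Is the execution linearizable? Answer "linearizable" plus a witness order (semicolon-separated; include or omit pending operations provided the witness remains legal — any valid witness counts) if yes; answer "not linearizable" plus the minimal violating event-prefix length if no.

linearizable — witness: op1; op3; op2; op5; op4; op6; op8; op7

1. op1 pop() → empty, leaving stack <>
2. op3 push(64), leaving stack <64>
3. op2 push(92), leaving stack <64,92>
4. op5 push(69), leaving stack <64,92,69>
5. op4 pop() → 69, leaving stack <64,92>
6. op6 push(95), leaving stack <64,92,95>
7. op8 pop() → 95, leaving stack <64,92>
8. op7 pop() → 92, leaving stack <64>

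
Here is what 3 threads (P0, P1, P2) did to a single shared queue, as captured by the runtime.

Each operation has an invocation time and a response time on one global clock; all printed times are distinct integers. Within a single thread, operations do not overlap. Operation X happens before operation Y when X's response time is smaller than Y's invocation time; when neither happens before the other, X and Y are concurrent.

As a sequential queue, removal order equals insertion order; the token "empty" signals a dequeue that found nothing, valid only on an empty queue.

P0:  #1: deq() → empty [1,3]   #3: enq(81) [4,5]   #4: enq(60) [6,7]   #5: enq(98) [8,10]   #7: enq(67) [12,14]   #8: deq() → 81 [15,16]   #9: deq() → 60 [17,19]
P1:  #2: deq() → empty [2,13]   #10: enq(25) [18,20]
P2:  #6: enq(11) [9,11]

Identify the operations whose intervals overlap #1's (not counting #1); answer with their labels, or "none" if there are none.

#1 spans [1,3]: anything still running between times 1 and 3 counts as concurrent
#2 [2,13]: concurrent
#3 [4,5]: after
#4 [6,7]: after
#5 [8,10]: after
#6 [9,11]: after
#7 [12,14]: after
#8 [15,16]: after
#9 [17,19]: after
#10 [18,20]: after

#2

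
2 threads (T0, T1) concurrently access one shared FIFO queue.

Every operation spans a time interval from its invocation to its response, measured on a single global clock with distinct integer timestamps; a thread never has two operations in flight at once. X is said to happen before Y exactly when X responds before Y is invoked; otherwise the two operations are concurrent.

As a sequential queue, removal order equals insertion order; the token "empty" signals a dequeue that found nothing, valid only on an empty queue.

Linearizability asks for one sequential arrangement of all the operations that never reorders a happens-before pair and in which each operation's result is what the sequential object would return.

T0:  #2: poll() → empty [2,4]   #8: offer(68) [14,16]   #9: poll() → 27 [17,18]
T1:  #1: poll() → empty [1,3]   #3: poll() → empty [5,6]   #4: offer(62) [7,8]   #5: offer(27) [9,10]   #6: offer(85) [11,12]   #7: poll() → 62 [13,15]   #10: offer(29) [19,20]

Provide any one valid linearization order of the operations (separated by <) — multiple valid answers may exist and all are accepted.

1. #1 poll() → empty, leaving queue <>
2. #2 poll() → empty, leaving queue <>
3. #3 poll() → empty, leaving queue <>
4. #4 offer(62), leaving queue <62>
5. #5 offer(27), leaving queue <62,27>
6. #6 offer(85), leaving queue <62,27,85>
7. #7 poll() → 62, leaving queue <27,85>
8. #8 offer(68), leaving queue <27,85,68>
9. #9 poll() → 27, leaving queue <85,68>
10. #10 offer(29), leaving queue <85,68,29>

#1 < #2 < #3 < #4 < #5 < #6 < #7 < #8 < #9 < #10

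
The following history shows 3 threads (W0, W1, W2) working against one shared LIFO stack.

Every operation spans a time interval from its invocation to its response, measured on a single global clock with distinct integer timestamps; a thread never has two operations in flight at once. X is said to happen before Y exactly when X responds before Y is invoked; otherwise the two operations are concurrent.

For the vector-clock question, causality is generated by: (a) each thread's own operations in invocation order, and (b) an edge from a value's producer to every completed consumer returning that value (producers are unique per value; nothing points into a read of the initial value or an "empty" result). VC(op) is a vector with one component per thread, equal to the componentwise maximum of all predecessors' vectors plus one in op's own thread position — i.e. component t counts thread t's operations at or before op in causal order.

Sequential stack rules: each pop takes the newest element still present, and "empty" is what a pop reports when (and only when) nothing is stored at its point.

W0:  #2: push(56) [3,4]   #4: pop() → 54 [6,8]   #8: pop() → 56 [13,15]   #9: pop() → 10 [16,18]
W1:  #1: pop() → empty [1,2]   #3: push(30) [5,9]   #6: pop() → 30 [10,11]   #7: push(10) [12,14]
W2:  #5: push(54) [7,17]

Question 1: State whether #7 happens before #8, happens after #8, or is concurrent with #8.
#7 spans [12,14], #8 spans [13,15]
the intervals overlap in both directions

concurrent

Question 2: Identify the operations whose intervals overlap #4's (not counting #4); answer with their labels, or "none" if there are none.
concurrent with #4 ([6,8]): every op whose interval crosses 6..8
#1 [1,2]: before
#2 [3,4]: before
#3 [5,9]: concurrent
#5 [7,17]: concurrent
#6 [10,11]: after
#7 [12,14]: after
#8 [13,15]: after
#9 [16,18]: after

#3, #5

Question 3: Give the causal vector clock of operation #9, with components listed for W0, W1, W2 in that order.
root op #5, invoked 7: fresh clock plus W2's own tick → (0, 0, 1)
root op #1, invoked 1: fresh clock plus W1's own tick → (0, 1, 0)
root op #2, invoked 3: fresh clock plus W0's own tick → (1, 0, 0)
VC(#3, invoked at 5): max of VC(#1)=(0, 1, 0), then +1 on thread W1 → (0, 2, 0)
VC(#6, invoked at 10): max of VC(#3)=(0, 2, 0), then +1 on thread W1 → (0, 3, 0)
VC(#4, invoked at 6): max of VC(#2)=(1, 0, 0), VC(#5)=(0, 0, 1), then +1 on thread W0 → (2, 0, 1)
VC(#7, invoked at 12): max of VC(#6)=(0, 3, 0), then +1 on thread W1 → (0, 4, 0)
VC(#8, invoked at 13): max of VC(#2)=(1, 0, 0), VC(#4)=(2, 0, 1), then +1 on thread W0 → (3, 0, 1)
VC(#9, invoked at 16): max of VC(#7)=(0, 4, 0), VC(#8)=(3, 0, 1), then +1 on thread W0 → (4, 4, 1)
target: VC(#9) = (4, 4, 1)

(4, 4, 1)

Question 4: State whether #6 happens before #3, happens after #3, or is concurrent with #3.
#6 spans [10,11], #3 spans [5,9]
resp(#3)=9 < inv(#6)=10

after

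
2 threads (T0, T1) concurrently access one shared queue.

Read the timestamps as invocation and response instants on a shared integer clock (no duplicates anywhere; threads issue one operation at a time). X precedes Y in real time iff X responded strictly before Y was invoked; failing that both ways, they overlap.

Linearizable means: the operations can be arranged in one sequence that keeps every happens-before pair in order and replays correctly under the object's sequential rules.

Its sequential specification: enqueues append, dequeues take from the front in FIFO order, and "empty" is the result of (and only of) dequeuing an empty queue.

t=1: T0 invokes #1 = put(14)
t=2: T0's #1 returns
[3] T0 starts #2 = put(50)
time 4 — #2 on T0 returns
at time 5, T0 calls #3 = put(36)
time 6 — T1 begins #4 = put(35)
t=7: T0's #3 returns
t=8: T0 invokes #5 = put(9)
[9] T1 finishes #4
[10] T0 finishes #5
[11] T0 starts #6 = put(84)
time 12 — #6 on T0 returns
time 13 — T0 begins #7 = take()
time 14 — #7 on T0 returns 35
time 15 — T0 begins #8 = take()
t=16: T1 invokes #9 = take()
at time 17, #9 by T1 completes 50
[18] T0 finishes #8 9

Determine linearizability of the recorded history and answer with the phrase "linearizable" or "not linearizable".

not linearizable

events 1..13 are fine; event 14 — the response of #7 at time 14 — makes the prefix non-linearizable
no legal order exists: 3 real-time-consistent candidates over 7 completed queue operations, all rejected
e.g. #1, #2, #3, #4, #5, #6, #7: illegal at step 7, since #7 take() → 35 cannot apply there
e.g. #1, #2, #3, #5, #4, #6, #7: illegal at step 7, since #7 take() → 35 cannot apply there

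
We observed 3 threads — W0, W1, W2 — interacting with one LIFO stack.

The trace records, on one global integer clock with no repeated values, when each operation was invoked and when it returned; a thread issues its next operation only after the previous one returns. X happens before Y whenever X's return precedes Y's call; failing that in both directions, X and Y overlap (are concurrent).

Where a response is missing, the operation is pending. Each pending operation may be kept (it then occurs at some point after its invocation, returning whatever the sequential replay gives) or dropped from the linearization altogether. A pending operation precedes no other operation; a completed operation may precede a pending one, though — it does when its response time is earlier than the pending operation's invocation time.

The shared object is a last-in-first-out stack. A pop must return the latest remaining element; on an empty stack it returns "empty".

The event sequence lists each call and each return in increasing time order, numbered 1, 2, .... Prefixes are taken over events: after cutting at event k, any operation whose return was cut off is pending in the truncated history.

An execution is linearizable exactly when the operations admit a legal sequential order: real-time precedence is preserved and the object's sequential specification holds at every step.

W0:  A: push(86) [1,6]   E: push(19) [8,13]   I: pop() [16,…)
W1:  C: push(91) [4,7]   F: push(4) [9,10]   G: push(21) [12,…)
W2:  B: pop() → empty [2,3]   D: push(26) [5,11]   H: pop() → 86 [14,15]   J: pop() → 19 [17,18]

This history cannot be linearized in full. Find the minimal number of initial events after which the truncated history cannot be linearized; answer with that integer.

15

one valid order for events 1..14 is B, A, C, D, E, F:
after step 1 (B pop() → empty): stack <>
after step 2 (A push(86)): stack <86>
after step 3 (C push(91)): stack <86,91>
after step 4 (D push(26)): stack <86,91,26>
after step 5 (E push(19)): stack <86,91,26,19>
after step 6 (F push(4)): stack <86,91,26,19,4>
event 15 — H's response, time 15 — after it, nothing linearizes
every completion of the 1 pending operation (G) was checked; none linearizes
sample order A, B, C, D, E, F, H (pending dropped) stalls at step 2 — B pop() → empty has no legal effect
sample order A, B, C, D, F, E, H (pending dropped) stalls at step 2 — B pop() → empty has no legal effect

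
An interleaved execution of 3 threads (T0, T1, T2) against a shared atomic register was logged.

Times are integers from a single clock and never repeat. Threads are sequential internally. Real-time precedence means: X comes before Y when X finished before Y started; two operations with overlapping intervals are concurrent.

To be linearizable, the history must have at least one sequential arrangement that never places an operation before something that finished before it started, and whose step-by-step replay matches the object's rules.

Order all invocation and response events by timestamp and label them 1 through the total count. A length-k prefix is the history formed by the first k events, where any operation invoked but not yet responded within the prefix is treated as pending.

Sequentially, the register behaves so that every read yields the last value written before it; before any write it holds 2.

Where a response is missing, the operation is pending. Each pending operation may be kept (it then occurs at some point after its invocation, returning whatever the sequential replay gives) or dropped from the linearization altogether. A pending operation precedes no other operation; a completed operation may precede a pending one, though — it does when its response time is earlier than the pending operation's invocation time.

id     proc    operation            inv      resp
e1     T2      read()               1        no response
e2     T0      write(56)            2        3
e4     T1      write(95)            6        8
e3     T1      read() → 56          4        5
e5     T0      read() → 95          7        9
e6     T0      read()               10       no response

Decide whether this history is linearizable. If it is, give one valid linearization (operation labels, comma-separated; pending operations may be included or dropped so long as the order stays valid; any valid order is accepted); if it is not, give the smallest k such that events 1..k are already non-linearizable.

after step 1 (e1 read() (pending, included)): value 2
after step 2 (e2 write(56)): value 56
after step 3 (e3 read() → 56): value 56
after step 4 (e4 write(95)): value 95
after step 5 (e5 read() → 95): value 95

linearizable — witness: e1, e2, e3, e4, e5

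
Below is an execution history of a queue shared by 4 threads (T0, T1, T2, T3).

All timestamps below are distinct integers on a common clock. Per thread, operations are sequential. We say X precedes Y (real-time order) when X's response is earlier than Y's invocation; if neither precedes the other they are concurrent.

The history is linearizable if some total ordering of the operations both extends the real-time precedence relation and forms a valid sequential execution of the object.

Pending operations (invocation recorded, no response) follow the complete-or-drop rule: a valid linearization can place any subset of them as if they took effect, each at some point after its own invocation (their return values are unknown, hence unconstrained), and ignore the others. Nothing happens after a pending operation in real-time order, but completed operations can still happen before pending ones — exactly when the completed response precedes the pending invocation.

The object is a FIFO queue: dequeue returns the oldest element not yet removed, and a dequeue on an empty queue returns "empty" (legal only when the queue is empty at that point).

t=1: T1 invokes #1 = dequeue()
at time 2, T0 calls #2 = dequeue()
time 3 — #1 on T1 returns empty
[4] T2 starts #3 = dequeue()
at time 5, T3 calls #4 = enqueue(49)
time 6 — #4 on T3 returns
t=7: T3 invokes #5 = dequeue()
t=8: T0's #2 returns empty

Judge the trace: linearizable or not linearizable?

linearizable

one valid linearization: #1, #2, #3, #4
after step 1 (#1 dequeue() → empty): queue <>
after step 2 (#2 dequeue() → empty): queue <>
after step 3 (#3 dequeue() (pending, included)): queue <>
after step 4 (#4 enqueue(49)): queue <49>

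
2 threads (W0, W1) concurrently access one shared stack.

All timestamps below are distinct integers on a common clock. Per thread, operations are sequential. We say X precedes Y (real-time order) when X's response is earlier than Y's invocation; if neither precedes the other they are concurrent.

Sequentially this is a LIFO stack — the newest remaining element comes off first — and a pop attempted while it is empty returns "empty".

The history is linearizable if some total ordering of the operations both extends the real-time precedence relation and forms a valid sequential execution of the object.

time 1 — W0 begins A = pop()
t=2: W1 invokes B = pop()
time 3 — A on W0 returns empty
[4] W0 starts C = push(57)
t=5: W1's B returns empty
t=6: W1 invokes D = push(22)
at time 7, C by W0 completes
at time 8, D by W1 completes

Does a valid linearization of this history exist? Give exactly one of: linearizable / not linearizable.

linearizable

a witness: A, B, C, D
after step 1 (A pop() → empty): stack <>
after step 2 (B pop() → empty): stack <>
after step 3 (C push(57)): stack <57>
after step 4 (D push(22)): stack <57,22>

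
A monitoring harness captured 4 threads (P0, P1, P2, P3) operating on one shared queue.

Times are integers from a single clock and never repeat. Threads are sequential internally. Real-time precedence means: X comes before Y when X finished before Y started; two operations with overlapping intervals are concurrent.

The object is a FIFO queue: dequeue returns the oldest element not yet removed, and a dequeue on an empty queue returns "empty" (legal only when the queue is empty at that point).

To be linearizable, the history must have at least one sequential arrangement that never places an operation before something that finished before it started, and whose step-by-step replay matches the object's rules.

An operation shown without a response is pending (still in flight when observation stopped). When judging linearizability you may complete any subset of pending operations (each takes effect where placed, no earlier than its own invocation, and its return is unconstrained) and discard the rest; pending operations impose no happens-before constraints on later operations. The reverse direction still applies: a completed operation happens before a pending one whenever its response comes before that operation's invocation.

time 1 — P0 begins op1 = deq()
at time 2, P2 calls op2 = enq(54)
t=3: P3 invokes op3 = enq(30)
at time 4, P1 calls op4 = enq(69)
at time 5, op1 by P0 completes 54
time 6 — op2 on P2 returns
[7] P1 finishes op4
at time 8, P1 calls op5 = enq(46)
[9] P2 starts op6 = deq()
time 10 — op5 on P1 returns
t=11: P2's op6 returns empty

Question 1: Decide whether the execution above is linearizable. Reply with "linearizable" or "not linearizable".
through event 10 a valid linearization exists; event 11 (op6 responding at time 11) ends that
real-time-consistent orders of the 5 completed operations: 12 — all fail the queue replay
completion choices over the 1 pending operation (op3) were checked; none helps
for example op1, op2, op4, op5, op6 (pending dropped) fails at step 1: op1 deq() → 54 is not legal there
for example op1, op2, op4, op6, op5 (pending dropped) fails at step 1: op1 deq() → 54 is not legal there

not linearizable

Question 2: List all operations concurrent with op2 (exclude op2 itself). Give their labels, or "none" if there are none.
Answer: op1, op3, op4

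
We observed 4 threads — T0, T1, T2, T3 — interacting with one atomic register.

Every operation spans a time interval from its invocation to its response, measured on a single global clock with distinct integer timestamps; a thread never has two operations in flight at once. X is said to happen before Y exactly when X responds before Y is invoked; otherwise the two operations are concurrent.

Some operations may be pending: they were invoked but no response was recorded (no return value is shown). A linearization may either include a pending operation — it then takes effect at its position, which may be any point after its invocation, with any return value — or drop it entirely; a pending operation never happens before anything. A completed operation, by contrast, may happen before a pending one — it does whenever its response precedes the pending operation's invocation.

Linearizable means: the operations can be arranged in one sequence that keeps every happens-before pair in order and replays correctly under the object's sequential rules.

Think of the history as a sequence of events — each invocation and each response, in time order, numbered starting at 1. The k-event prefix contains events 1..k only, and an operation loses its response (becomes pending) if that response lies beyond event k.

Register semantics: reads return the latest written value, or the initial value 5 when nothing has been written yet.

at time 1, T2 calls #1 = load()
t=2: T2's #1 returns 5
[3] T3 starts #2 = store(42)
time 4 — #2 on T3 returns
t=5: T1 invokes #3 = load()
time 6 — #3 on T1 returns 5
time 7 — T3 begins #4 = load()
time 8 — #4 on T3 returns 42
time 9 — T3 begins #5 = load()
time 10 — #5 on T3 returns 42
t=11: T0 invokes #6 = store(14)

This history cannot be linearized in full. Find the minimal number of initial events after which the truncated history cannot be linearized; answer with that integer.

events 1..5 are linearizable, e.g. via #1, #2:
step 1: #1 load() → 5 — value 5
step 2: #2 store(42) — value 42
include event 6 — #3 responding at 6 — and every candidate order breaks
sample order #1, #2, #3 stalls at step 3 — #3 load() → 5 has no legal effect

6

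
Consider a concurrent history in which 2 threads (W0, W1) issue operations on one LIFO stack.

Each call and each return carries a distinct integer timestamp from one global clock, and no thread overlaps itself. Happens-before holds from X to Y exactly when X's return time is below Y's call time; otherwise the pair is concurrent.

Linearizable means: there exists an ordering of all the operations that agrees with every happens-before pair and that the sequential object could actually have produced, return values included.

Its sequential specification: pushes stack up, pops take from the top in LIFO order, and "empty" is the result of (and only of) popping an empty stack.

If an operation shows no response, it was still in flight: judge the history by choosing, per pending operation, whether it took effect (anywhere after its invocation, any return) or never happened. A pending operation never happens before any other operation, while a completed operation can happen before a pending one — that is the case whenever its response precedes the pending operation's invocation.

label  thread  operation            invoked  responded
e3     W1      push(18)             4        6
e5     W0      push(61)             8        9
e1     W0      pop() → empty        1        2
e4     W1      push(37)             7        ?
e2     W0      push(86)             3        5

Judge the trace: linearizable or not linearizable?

witness order: e1, e2, e3, e4, e5
1. e1 pop() → empty, leaving stack <>
2. e2 push(86), leaving stack <86>
3. e3 push(18), leaving stack <86,18>
4. e4 push(37) (pending, included), leaving stack <86,18,37>
5. e5 push(61), leaving stack <86,18,37,61>

linearizable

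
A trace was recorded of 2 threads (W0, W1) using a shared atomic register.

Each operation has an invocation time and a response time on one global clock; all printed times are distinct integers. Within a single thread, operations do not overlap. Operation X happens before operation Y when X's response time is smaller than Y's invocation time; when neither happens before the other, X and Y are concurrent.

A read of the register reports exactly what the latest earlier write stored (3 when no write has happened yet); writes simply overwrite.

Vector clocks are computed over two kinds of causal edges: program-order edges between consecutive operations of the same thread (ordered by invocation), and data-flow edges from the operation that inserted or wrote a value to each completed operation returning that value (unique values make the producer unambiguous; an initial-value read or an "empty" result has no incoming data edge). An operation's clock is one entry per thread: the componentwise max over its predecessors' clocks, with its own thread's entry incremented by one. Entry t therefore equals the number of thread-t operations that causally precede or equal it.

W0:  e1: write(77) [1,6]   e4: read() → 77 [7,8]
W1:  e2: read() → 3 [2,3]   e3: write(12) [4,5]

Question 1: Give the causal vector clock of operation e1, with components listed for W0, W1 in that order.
(1, 0)

e2, invoked 2, has no incoming edges; only W1's bump applies → (0, 1)
e1, invoked 1, has no incoming edges; only W0's bump applies → (1, 0)
from VC(e2)=(0, 1), e3 (invoked 4) maxes components and bumps W1 → (0, 2)
from VC(e1)=(1, 0), e4 (invoked 7) maxes components and bumps W0 → (2, 0)
target: VC(e1) = (1, 0)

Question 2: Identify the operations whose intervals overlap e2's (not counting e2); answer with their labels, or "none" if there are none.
e1

e2 runs from 2 to 3; window-overlapping ops are concurrent
e1 [1,6]: concurrent
e3 [4,5]: after
e4 [7,8]: after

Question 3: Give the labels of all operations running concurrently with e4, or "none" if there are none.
none

e4 spans [7,8]; an op avoiding the whole window 7..8 is ordered, any other is concurrent
e1 [1,6]: before
e2 [2,3]: before
e3 [4,5]: before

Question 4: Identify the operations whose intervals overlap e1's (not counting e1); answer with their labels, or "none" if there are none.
e2, e3

concurrent with e1 ([1,6]): every op whose interval crosses 1..6
e2 [2,3]: concurrent
e3 [4,5]: concurrent
e4 [7,8]: after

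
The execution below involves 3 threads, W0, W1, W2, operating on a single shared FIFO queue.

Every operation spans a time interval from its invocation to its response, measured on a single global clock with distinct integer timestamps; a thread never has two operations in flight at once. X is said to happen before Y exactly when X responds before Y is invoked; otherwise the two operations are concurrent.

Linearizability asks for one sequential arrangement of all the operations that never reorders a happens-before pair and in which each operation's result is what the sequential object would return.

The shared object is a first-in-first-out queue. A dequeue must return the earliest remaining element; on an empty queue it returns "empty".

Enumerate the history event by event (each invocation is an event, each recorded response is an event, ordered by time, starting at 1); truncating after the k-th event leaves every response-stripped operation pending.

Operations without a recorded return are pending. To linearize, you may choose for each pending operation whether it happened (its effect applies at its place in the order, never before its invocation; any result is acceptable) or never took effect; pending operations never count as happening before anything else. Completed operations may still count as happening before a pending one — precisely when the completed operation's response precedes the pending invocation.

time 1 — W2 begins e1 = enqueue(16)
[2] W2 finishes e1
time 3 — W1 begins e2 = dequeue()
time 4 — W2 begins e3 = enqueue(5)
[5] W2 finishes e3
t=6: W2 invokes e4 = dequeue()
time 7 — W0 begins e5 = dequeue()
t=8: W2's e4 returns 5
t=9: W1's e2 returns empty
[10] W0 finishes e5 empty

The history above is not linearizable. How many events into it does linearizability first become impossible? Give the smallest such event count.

10

events 1..9 are still linearizable — one witness is e1, e3, e5, e4, e2:
after step 1 (e1 enqueue(16)): queue <16>
after step 2 (e3 enqueue(5)): queue <16,5>
after step 3 (e5 dequeue() (pending, included)): queue <5>
after step 4 (e4 dequeue() → 5): queue <>
after step 5 (e2 dequeue() → empty): queue <>
at event 10 (e5's time-10 response) nothing linearizes any more
for example e1, e2, e3, e4, e5 fails at step 2: e2 dequeue() → empty is not legal there
for example e1, e2, e3, e5, e4 fails at step 2: e2 dequeue() → empty is not legal there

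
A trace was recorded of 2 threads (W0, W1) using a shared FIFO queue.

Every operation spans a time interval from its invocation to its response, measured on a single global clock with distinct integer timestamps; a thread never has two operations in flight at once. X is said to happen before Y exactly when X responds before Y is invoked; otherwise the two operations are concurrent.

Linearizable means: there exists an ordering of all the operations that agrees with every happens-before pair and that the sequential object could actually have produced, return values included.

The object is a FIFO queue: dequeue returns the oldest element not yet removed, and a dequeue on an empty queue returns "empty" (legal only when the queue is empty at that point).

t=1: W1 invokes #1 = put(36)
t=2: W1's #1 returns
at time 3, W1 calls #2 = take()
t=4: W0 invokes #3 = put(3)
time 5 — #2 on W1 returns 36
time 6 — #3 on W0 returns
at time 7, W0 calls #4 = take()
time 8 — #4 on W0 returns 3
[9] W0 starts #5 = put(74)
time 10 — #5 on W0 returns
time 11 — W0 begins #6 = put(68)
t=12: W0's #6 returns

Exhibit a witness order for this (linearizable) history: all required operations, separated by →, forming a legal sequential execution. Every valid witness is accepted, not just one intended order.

#1 → #2 → #3 → #4 → #5 → #6

1. #1 put(36), leaving queue <36>
2. #2 take() → 36, leaving queue <>
3. #3 put(3), leaving queue <3>
4. #4 take() → 3, leaving queue <>
5. #5 put(74), leaving queue <74>
6. #6 put(68), leaving queue <74,68>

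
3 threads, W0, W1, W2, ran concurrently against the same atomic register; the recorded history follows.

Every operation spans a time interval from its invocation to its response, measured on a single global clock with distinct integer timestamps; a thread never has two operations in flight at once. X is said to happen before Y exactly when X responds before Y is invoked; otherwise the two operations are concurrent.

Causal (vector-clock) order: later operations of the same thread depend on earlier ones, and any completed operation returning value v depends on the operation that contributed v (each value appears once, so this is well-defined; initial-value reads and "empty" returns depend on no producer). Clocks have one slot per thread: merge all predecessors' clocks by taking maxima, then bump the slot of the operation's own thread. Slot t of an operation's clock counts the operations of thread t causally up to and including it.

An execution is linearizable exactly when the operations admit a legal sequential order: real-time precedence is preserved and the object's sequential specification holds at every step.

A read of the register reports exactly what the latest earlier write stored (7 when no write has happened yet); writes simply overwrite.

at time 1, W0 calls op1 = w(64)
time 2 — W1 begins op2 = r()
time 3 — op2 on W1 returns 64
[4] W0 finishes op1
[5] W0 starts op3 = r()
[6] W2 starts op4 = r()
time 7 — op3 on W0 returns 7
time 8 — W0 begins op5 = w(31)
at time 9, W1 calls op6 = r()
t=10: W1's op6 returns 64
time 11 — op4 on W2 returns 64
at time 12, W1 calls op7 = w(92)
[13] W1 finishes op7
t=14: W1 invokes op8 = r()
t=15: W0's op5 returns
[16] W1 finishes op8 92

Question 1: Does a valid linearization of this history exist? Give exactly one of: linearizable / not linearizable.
already the first 7 events (up to op3's response at time 7) admit no linearization; the first 6 still do
the 3 completed operations admit 2 real-time orders; each fails the atomic register replay
including or dropping the 1 pending operation (op4) in any combination fails
e.g. op1, op2, op3 (pending dropped): illegal at step 3, since op3 r() → 7 cannot apply there
e.g. op2, op1, op3 (pending dropped): illegal at step 1, since op2 r() → 64 cannot apply there

not linearizable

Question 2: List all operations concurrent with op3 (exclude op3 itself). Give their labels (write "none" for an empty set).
Answer: op4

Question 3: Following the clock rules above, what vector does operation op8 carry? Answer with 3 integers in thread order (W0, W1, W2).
Answer: (1, 4, 0)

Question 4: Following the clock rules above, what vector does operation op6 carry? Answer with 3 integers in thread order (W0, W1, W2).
Answer: (1, 2, 0)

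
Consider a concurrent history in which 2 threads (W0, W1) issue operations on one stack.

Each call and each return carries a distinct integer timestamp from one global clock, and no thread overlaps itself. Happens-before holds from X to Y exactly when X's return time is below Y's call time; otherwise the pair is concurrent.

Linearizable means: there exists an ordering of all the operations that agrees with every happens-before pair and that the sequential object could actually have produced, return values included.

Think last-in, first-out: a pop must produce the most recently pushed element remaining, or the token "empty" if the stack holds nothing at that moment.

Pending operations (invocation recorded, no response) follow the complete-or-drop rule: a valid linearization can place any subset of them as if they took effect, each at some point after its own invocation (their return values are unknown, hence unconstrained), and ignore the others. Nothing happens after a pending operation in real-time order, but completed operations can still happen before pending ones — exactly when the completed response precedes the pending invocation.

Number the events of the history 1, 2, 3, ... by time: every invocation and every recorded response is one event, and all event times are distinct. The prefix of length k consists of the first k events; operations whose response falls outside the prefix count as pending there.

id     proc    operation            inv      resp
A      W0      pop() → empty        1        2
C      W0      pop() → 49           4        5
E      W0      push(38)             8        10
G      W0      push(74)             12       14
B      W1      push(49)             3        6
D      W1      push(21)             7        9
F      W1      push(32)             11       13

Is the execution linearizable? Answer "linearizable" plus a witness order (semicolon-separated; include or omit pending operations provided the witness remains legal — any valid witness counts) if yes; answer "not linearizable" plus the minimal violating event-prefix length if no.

1. A pop() → empty, leaving stack <>
2. B push(49), leaving stack <49>
3. C pop() → 49, leaving stack <>
4. D push(21), leaving stack <21>
5. E push(38), leaving stack <21,38>
6. F push(32), leaving stack <21,38,32>
7. G push(74), leaving stack <21,38,32,74>

linearizable — witness: A; B; C; D; E; F; G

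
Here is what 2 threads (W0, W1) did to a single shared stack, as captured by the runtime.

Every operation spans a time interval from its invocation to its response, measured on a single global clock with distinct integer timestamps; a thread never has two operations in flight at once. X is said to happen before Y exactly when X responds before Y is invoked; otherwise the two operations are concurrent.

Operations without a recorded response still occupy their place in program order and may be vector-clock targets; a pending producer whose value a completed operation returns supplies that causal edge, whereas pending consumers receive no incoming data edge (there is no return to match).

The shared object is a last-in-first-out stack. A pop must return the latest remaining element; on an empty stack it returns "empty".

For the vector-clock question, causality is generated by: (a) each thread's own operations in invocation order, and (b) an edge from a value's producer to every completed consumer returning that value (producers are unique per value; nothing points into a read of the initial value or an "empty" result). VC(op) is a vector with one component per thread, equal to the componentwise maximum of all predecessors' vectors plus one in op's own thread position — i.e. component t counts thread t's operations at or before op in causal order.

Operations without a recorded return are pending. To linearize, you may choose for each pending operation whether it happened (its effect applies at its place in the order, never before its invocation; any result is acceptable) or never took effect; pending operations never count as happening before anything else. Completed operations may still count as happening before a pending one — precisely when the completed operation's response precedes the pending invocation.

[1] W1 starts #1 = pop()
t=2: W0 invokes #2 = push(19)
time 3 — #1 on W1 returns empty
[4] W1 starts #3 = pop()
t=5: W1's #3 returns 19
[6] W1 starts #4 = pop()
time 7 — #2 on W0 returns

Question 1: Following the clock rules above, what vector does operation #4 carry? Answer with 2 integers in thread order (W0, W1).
Answer: (1, 3)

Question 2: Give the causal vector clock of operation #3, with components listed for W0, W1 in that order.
Answer: (1, 2)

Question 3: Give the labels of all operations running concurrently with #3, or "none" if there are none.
Answer: #2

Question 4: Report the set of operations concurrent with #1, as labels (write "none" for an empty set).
Answer: #2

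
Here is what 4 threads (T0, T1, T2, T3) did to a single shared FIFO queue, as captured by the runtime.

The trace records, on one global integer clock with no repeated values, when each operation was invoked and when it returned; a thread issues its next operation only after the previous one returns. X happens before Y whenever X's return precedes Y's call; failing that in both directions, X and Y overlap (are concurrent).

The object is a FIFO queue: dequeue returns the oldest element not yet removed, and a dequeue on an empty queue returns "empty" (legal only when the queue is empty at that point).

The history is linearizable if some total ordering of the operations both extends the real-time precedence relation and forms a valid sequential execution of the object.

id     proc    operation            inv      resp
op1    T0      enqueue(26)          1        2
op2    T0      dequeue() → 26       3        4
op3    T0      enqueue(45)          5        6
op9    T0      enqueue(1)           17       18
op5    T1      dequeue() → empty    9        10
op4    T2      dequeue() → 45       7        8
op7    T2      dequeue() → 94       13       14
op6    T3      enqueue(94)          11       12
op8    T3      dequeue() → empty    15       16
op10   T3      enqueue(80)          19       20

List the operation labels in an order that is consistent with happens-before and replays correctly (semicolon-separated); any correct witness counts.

op1; op2; op3; op4; op5; op6; op7; op8; op9; op10

after step 1 (op1 enqueue(26)): queue <26>
after step 2 (op2 dequeue() → 26): queue <>
after step 3 (op3 enqueue(45)): queue <45>
after step 4 (op4 dequeue() → 45): queue <>
after step 5 (op5 dequeue() → empty): queue <>
after step 6 (op6 enqueue(94)): queue <94>
after step 7 (op7 dequeue() → 94): queue <>
after step 8 (op8 dequeue() → empty): queue <>
after step 9 (op9 enqueue(1)): queue <1>
after step 10 (op10 enqueue(80)): queue <1,80>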